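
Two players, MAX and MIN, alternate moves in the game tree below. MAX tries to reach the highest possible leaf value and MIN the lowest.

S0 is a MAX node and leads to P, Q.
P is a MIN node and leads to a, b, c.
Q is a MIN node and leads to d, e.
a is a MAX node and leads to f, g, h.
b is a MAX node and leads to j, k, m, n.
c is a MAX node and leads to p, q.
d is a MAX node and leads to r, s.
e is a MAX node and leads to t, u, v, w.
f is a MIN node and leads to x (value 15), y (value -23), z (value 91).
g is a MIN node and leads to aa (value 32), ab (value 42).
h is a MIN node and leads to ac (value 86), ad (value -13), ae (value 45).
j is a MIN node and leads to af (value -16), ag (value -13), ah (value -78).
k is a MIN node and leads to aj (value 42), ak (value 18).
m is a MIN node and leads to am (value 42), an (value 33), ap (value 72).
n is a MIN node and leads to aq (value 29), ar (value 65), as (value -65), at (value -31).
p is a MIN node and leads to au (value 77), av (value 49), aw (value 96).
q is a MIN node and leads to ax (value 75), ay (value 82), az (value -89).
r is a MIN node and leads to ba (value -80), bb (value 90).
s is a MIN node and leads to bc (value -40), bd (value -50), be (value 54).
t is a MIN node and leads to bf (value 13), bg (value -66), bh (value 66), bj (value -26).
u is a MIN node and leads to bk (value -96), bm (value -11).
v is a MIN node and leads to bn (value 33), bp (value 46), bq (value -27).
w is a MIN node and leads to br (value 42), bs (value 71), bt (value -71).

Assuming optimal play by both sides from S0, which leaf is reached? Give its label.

aa

f (MIN): min(15, -23, 91) = -23
g (MIN): min(32, 42) = 32
h (MIN): min(86, -13, 45) = -13
a (MAX): max(-23, 32, -13) = 32
j (MIN): min(-16, -13, -78) = -78
k (MIN): min(42, 18) = 18
m (MIN): min(42, 33, 72) = 33
n (MIN): min(29, 65, -65, -31) = -65
b (MAX): max(-78, 18, 33, -65) = 33
p (MIN): min(77, 49, 96) = 49
q (MIN): min(75, 82, -89) = -89
c (MAX): max(49, -89) = 49
P (MIN): min(32, 33, 49) = 32
r (MIN): min(-80, 90) = -80
s (MIN): min(-40, -50, 54) = -50
d (MAX): max(-80, -50) = -50
t (MIN): min(13, -66, 66, -26) = -66
u (MIN): min(-96, -11) = -96
v (MIN): min(33, 46, -27) = -27
w (MIN): min(42, 71, -71) = -71
e (MAX): max(-66, -96, -27, -71) = -27
Q (MIN): min(-50, -27) = -50
S0 (MAX): max(32, -50) = 32
At S0, MAX picks P (highest: 32).
At P, MIN picks a (lowest: 32).
At a, MAX picks g (highest: 32).
At g, MIN picks aa (lowest: 32).
Terminal value 32.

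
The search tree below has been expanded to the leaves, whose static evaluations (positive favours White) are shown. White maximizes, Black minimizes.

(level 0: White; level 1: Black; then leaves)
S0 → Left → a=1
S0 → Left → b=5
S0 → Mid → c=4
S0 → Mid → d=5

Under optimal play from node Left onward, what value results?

1

Left (Black): min(1, 5) = 1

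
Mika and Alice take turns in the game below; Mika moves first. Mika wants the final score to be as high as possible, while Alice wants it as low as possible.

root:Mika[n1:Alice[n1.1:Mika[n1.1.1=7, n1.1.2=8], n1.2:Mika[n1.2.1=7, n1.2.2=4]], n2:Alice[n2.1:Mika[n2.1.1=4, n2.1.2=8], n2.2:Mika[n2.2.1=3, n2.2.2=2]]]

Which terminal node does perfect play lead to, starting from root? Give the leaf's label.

n1.1 (Mika): max(7, 8) = 8
n1.2 (Mika): max(7, 4) = 7
n1 (Alice): min(8, 7) = 7
n2.1 (Mika): max(4, 8) = 8
n2.2 (Mika): max(3, 2) = 3
n2 (Alice): min(8, 3) = 3
root (Mika): max(7, 3) = 7
At root, Mika picks n1 (highest: 7).
At n1, Alice picks n1.2 (lowest: 7).
At n1.2, Mika picks n1.2.1 (highest: 7).
Terminal value 7.

n1.2.1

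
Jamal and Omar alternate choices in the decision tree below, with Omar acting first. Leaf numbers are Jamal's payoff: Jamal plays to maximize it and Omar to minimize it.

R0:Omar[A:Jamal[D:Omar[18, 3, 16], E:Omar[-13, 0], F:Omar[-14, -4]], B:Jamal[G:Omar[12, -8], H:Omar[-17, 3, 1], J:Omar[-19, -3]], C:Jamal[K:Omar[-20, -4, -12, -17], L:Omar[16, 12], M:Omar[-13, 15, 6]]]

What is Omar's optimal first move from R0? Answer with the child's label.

D (Omar): min(18, 3, 16) = 3
E (Omar): min(-13, 0) = -13
F (Omar): min(-14, -4) = -14
A (Jamal): max(3, -13, -14) = 3
G (Omar): min(12, -8) = -8
H (Omar): min(-17, 3, 1) = -17
J (Omar): min(-19, -3) = -19
B (Jamal): max(-8, -17, -19) = -8
K (Omar): min(-20, -4, -12, -17) = -20
L (Omar): min(16, 12) = 12
M (Omar): min(-13, 15, 6) = -13
C (Jamal): max(-20, 12, -13) = 12
R0 (Omar): min(3, -8, 12) = -8
Omar at R0 wants the lowest of {A=3, B=-8, C=12}, so chooses B.

B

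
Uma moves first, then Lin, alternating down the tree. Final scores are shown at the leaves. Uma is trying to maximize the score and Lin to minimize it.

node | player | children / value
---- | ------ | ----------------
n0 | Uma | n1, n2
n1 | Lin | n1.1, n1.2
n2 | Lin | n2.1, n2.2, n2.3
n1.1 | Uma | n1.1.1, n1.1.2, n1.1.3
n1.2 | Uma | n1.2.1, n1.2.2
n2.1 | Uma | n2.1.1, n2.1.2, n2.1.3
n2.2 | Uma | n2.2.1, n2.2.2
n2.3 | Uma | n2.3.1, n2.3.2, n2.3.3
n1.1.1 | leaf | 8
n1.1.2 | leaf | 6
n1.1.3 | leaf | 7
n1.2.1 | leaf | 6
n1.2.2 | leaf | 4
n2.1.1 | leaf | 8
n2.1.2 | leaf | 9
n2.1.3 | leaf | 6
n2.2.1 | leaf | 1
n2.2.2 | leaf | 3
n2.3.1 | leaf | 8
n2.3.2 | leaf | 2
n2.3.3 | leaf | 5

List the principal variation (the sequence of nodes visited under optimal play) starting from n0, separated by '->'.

n1.1 (Uma): max(8, 6, 7) = 8
n1.2 (Uma): max(6, 4) = 6
n1 (Lin): min(8, 6) = 6
n2.1 (Uma): max(8, 9, 6) = 9
n2.2 (Uma): max(1, 3) = 3
n2.3 (Uma): max(8, 2, 5) = 8
n2 (Lin): min(9, 3, 8) = 3
n0 (Uma): max(6, 3) = 6
At n0, Uma picks n1 (highest: 6).
At n1, Lin picks n1.2 (lowest: 6).
At n1.2, Uma picks n1.2.1 (highest: 6).
Terminal value 6.

n0 -> n1 -> n1.2 -> n1.2.1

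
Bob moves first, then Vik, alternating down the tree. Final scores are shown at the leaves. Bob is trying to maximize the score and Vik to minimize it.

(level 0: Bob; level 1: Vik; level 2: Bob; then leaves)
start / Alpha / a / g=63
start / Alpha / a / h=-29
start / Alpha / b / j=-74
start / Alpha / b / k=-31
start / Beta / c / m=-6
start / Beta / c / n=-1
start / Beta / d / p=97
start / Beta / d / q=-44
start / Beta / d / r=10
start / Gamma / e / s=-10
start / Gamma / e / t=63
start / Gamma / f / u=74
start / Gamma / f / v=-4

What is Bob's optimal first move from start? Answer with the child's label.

a (Bob): max(63, -29) = 63
b (Bob): max(-74, -31) = -31
Alpha (Vik): min(63, -31) = -31
c (Bob): max(-6, -1) = -1
d (Bob): max(97, -44, 10) = 97
Beta (Vik): min(-1, 97) = -1
e (Bob): max(-10, 63) = 63
f (Bob): max(74, -4) = 74
Gamma (Vik): min(63, 74) = 63
start (Bob): max(-31, -1, 63) = 63
Bob at start wants the highest of {Alpha=-31, Beta=-1, Gamma=63}, so chooses Gamma.

Gamma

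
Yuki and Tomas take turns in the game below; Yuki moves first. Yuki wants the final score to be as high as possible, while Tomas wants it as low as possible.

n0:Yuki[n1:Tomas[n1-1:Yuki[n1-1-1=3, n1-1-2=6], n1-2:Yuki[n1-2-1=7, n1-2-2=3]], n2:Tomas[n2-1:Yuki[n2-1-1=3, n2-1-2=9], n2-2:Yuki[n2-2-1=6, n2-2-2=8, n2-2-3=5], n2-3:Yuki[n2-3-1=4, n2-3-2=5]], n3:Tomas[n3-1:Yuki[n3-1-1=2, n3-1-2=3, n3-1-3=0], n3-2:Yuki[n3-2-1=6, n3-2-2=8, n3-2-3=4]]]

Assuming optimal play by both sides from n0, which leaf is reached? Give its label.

n1-1-2

n1-1 (Yuki): max(3, 6) = 6
n1-2 (Yuki): max(7, 3) = 7
n1 (Tomas): min(6, 7) = 6
n2-1 (Yuki): max(3, 9) = 9
n2-2 (Yuki): max(6, 8, 5) = 8
n2-3 (Yuki): max(4, 5) = 5
n2 (Tomas): min(9, 8, 5) = 5
n3-1 (Yuki): max(2, 3, 0) = 3
n3-2 (Yuki): max(6, 8, 4) = 8
n3 (Tomas): min(3, 8) = 3
n0 (Yuki): max(6, 5, 3) = 6
At n0, Yuki picks n1 (highest: 6).
At n1, Tomas picks n1-1 (lowest: 6).
At n1-1, Yuki picks n1-1-2 (highest: 6).
Terminal value 6.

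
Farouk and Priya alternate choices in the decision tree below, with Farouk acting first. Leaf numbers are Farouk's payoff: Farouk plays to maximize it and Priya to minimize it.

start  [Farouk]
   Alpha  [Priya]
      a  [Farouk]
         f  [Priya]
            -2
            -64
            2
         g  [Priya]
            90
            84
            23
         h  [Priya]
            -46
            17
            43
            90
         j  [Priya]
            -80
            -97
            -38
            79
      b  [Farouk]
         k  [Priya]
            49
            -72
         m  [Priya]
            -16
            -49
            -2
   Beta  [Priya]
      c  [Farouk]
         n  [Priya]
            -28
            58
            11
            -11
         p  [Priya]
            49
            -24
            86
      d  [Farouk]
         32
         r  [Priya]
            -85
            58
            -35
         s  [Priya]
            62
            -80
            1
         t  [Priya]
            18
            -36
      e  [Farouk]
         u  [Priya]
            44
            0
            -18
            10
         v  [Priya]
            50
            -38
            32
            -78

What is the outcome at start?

-24

f (Priya): min(-2, -64, 2) = -64
g (Priya): min(90, 84, 23) = 23
h (Priya): min(-46, 17, 43, 90) = -46
j (Priya): min(-80, -97, -38, 79) = -97
a (Farouk): max(-64, 23, -46, -97) = 23
k (Priya): min(49, -72) = -72
m (Priya): min(-16, -49, -2) = -49
b (Farouk): max(-72, -49) = -49
Alpha (Priya): min(23, -49) = -49
n (Priya): min(-28, 58, 11, -11) = -28
p (Priya): min(49, -24, 86) = -24
c (Farouk): max(-28, -24) = -24
r (Priya): min(-85, 58, -35) = -85
s (Priya): min(62, -80, 1) = -80
t (Priya): min(18, -36) = -36
d (Farouk): max(32, -85, -80, -36) = 32
u (Priya): min(44, 0, -18, 10) = -18
v (Priya): min(50, -38, 32, -78) = -78
e (Farouk): max(-18, -78) = -18
Beta (Priya): min(-24, 32, -18) = -24
start (Farouk): max(-49, -24) = -24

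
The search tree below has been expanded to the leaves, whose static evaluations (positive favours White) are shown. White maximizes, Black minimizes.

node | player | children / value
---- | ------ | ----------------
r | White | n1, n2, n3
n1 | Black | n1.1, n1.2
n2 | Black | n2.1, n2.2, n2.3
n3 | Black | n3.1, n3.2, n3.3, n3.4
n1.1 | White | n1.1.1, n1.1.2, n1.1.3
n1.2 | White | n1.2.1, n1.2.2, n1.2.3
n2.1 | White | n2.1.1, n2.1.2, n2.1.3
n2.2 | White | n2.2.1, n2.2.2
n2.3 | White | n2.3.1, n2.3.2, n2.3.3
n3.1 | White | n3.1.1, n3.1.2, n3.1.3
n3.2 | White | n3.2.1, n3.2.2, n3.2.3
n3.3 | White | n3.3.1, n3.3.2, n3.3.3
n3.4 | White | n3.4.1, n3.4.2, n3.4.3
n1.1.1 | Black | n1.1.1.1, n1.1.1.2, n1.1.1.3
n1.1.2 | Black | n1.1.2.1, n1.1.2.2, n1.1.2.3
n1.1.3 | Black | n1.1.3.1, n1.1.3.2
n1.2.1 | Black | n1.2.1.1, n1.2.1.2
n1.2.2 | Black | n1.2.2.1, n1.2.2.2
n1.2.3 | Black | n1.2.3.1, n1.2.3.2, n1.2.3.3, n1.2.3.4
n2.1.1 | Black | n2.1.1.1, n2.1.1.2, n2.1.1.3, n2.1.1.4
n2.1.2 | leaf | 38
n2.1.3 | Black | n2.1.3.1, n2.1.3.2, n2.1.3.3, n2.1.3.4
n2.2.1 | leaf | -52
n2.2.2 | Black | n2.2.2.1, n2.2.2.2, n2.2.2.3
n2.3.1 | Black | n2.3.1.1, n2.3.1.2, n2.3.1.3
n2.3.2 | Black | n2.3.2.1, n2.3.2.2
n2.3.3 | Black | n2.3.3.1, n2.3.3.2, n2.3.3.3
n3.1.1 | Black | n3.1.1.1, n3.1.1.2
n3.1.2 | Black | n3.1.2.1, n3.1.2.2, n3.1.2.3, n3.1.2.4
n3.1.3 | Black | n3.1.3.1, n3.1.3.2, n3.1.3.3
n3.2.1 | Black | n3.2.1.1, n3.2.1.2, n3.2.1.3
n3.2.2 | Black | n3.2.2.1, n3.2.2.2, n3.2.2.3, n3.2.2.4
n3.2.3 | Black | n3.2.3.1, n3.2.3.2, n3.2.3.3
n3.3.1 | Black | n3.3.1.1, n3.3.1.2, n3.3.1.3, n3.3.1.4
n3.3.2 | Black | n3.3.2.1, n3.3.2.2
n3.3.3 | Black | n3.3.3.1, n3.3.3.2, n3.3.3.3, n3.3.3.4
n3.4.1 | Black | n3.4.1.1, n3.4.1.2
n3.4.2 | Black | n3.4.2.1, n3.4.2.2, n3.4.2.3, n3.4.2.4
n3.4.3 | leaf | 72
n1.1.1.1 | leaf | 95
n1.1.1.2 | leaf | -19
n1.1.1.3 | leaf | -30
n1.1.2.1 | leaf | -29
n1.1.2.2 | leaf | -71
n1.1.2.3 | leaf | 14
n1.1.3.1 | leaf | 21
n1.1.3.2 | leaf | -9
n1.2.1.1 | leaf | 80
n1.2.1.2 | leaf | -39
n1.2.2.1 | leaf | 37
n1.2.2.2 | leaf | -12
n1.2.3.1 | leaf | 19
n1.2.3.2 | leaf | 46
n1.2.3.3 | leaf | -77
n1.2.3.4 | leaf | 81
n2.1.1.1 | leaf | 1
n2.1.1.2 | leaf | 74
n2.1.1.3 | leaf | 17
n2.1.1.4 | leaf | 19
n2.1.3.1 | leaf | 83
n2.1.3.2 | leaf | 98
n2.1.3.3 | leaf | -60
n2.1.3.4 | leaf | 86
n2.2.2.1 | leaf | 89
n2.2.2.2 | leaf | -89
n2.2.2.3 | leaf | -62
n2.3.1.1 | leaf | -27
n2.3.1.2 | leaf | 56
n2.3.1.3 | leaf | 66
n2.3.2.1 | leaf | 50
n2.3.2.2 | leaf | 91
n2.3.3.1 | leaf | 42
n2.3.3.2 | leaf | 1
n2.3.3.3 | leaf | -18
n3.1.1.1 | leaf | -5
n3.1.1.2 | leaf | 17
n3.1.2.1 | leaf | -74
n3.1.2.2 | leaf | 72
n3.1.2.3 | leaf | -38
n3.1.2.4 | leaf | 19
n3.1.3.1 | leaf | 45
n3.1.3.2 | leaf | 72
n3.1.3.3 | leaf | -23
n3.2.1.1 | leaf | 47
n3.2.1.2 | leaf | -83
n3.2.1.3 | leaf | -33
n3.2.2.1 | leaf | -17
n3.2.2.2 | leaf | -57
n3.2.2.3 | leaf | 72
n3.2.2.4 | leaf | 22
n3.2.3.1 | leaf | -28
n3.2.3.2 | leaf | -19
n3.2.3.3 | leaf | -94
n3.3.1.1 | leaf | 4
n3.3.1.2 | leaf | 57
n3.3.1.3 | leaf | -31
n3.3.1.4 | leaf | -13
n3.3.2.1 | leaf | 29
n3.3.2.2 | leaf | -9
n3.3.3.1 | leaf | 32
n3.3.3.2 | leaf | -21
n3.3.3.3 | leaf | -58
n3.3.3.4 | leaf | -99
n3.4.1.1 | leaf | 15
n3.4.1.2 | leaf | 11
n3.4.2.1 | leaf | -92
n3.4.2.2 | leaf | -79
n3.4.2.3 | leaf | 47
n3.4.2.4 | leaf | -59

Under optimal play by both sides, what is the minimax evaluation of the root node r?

-12

n1.1.1 (Black): min(95, -19, -30) = -30
n1.1.2 (Black): min(-29, -71, 14) = -71
n1.1.3 (Black): min(21, -9) = -9
n1.1 (White): max(-30, -71, -9) = -9
n1.2.1 (Black): min(80, -39) = -39
n1.2.2 (Black): min(37, -12) = -12
n1.2.3 (Black): min(19, 46, -77, 81) = -77
n1.2 (White): max(-39, -12, -77) = -12
n1 (Black): min(-9, -12) = -12
n2.1.1 (Black): min(1, 74, 17, 19) = 1
n2.1.3 (Black): min(83, 98, -60, 86) = -60
n2.1 (White): max(1, 38, -60) = 38
n2.2.2 (Black): min(89, -89, -62) = -89
n2.2 (White): max(-52, -89) = -52
n2.3.1 (Black): min(-27, 56, 66) = -27
n2.3.2 (Black): min(50, 91) = 50
n2.3.3 (Black): min(42, 1, -18) = -18
n2.3 (White): max(-27, 50, -18) = 50
n2 (Black): min(38, -52, 50) = -52
n3.1.1 (Black): min(-5, 17) = -5
n3.1.2 (Black): min(-74, 72, -38, 19) = -74
n3.1.3 (Black): min(45, 72, -23) = -23
n3.1 (White): max(-5, -74, -23) = -5
n3.2.1 (Black): min(47, -83, -33) = -83
n3.2.2 (Black): min(-17, -57, 72, 22) = -57
n3.2.3 (Black): min(-28, -19, -94) = -94
n3.2 (White): max(-83, -57, -94) = -57
n3.3.1 (Black): min(4, 57, -31, -13) = -31
n3.3.2 (Black): min(29, -9) = -9
n3.3.3 (Black): min(32, -21, -58, -99) = -99
n3.3 (White): max(-31, -9, -99) = -9
n3.4.1 (Black): min(15, 11) = 11
n3.4.2 (Black): min(-92, -79, 47, -59) = -92
n3.4 (White): max(11, -92, 72) = 72
n3 (Black): min(-5, -57, -9, 72) = -57
r (White): max(-12, -52, -57) = -12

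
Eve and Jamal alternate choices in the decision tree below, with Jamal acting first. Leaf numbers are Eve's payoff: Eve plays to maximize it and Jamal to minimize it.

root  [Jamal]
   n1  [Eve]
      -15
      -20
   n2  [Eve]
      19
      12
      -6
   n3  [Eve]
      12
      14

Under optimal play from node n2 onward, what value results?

n2 (Eve): max(19, 12, -6) = 19

19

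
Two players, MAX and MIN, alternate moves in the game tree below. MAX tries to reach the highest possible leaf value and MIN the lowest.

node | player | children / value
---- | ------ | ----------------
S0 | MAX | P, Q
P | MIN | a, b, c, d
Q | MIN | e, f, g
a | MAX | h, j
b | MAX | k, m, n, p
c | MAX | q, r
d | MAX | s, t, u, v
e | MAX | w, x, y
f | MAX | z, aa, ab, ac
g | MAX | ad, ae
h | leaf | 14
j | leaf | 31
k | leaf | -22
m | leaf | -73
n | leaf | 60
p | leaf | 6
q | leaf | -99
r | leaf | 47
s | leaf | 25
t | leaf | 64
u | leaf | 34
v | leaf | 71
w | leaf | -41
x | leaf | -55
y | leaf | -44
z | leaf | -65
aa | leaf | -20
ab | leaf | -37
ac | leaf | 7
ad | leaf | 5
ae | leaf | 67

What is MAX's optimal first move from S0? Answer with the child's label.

a (MAX): max(14, 31) = 31
b (MAX): max(-22, -73, 60, 6) = 60
c (MAX): max(-99, 47) = 47
d (MAX): max(25, 64, 34, 71) = 71
P (MIN): min(31, 60, 47, 71) = 31
e (MAX): max(-41, -55, -44) = -41
f (MAX): max(-65, -20, -37, 7) = 7
g (MAX): max(5, 67) = 67
Q (MIN): min(-41, 7, 67) = -41
S0 (MAX): max(31, -41) = 31
MAX at S0 wants the highest of {P=31, Q=-41}, so chooses P.

P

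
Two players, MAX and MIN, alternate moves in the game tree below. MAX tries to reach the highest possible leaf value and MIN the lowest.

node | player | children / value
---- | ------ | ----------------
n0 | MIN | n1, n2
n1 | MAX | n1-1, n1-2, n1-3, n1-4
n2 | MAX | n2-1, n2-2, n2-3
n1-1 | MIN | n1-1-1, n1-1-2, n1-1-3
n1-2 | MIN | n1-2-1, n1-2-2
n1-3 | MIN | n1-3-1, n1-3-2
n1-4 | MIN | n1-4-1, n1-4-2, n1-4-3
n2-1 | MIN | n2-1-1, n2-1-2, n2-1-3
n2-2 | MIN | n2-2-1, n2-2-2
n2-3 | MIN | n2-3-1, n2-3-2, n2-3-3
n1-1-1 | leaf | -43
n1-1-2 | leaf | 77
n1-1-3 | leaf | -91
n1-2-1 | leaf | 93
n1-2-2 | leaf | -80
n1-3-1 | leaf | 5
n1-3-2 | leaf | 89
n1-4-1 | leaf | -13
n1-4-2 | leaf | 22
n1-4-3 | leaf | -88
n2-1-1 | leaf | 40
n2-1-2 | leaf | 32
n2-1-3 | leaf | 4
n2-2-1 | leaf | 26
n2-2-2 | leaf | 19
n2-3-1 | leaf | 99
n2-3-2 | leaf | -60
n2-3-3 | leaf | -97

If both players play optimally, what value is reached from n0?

5

n1-1 (MIN): min(-43, 77, -91) = -91
n1-2 (MIN): min(93, -80) = -80
n1-3 (MIN): min(5, 89) = 5
n1-4 (MIN): min(-13, 22, -88) = -88
n1 (MAX): max(-91, -80, 5, -88) = 5
n2-1 (MIN): min(40, 32, 4) = 4
n2-2 (MIN): min(26, 19) = 19
n2-3 (MIN): min(99, -60, -97) = -97
n2 (MAX): max(4, 19, -97) = 19
n0 (MIN): min(5, 19) = 5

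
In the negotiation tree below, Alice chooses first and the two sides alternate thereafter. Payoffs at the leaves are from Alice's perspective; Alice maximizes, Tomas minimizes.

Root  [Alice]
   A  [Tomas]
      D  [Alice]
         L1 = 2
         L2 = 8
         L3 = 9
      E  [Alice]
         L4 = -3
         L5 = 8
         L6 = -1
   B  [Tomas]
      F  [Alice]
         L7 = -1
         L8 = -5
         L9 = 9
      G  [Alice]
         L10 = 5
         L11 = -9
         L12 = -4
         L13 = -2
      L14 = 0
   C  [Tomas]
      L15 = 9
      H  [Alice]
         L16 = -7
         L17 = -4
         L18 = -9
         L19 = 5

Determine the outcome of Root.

D (Alice): max(2, 8, 9) = 9
E (Alice): max(-3, 8, -1) = 8
A (Tomas): min(9, 8) = 8
F (Alice): max(-1, -5, 9) = 9
G (Alice): max(5, -9, -4, -2) = 5
B (Tomas): min(9, 5, 0) = 0
H (Alice): max(-7, -4, -9, 5) = 5
C (Tomas): min(9, 5) = 5
Root (Alice): max(8, 0, 5) = 8

8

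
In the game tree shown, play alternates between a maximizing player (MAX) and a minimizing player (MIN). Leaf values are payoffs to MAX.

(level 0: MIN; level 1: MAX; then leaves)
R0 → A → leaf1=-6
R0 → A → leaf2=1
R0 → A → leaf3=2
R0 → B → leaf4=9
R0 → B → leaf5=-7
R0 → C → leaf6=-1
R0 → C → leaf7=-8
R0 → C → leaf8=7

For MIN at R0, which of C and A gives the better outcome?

A

C (MAX): max(-1, -8, 7) = 7
A (MAX): max(-6, 1, 2) = 2
MIN prefers the lower value; C=7, A=2. A is better since 2 < 7.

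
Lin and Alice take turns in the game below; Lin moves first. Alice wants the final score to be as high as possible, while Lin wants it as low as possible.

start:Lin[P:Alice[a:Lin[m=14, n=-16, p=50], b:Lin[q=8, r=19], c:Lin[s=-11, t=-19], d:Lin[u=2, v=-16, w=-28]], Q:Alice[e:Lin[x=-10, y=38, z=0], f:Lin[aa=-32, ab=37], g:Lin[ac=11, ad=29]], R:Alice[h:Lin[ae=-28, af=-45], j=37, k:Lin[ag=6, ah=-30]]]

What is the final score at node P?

8

a (Lin): min(14, -16, 50) = -16
b (Lin): min(8, 19) = 8
c (Lin): min(-11, -19) = -19
d (Lin): min(2, -16, -28) = -28
P (Alice): max(-16, 8, -19, -28) = 8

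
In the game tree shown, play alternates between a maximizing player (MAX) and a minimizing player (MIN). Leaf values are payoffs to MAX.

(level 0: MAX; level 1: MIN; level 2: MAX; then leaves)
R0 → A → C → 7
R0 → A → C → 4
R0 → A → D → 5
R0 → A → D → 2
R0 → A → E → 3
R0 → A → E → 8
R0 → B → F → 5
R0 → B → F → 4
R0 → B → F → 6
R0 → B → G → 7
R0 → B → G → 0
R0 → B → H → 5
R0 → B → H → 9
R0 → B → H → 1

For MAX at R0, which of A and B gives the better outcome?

B

C (MAX): max(7, 4) = 7
D (MAX): max(5, 2) = 5
E (MAX): max(3, 8) = 8
A (MIN): min(7, 5, 8) = 5
F (MAX): max(5, 4, 6) = 6
G (MAX): max(7, 0) = 7
H (MAX): max(5, 9, 1) = 9
B (MIN): min(6, 7, 9) = 6
MAX prefers the higher value; A=5, B=6. B is better since 6 > 5.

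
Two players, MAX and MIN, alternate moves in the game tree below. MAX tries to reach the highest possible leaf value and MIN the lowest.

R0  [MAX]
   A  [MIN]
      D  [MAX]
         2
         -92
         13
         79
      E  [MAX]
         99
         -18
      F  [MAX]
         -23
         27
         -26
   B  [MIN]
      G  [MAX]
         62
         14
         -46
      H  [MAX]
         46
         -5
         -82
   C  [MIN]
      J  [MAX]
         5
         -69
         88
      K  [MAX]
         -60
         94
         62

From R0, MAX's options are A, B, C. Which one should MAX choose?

D (MAX): max(2, -92, 13, 79) = 79
E (MAX): max(99, -18) = 99
F (MAX): max(-23, 27, -26) = 27
A (MIN): min(79, 99, 27) = 27
G (MAX): max(62, 14, -46) = 62
H (MAX): max(46, -5, -82) = 46
B (MIN): min(62, 46) = 46
J (MAX): max(5, -69, 88) = 88
K (MAX): max(-60, 94, 62) = 94
C (MIN): min(88, 94) = 88
R0 (MAX): max(27, 46, 88) = 88
MAX at R0 wants the highest of {A=27, B=46, C=88}, so chooses C.

C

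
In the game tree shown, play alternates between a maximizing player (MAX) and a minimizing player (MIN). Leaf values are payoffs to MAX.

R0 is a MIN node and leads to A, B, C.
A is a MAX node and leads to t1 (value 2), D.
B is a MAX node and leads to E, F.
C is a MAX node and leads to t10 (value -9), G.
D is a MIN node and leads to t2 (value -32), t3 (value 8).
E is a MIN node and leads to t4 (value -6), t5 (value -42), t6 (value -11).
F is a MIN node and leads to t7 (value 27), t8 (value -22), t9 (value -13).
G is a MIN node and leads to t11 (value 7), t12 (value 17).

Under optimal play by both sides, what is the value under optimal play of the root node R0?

D (MIN): min(-32, 8) = -32
A (MAX): max(2, -32) = 2
E (MIN): min(-6, -42, -11) = -42
F (MIN): min(27, -22, -13) = -22
B (MAX): max(-42, -22) = -22
G (MIN): min(7, 17) = 7
C (MAX): max(-9, 7) = 7
R0 (MIN): min(2, -22, 7) = -22

-22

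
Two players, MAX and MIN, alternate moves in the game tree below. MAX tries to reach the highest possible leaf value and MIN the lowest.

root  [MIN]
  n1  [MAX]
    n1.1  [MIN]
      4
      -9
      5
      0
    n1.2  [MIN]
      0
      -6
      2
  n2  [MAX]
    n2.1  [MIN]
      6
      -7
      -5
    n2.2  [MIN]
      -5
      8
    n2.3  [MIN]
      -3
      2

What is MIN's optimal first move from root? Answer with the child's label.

n1

n1.1 (MIN): min(4, -9, 5, 0) = -9
n1.2 (MIN): min(0, -6, 2) = -6
n1 (MAX): max(-9, -6) = -6
n2.1 (MIN): min(6, -7, -5) = -7
n2.2 (MIN): min(-5, 8) = -5
n2.3 (MIN): min(-3, 2) = -3
n2 (MAX): max(-7, -5, -3) = -3
root (MIN): min(-6, -3) = -6
MIN at root wants the lowest of {n1=-6, n2=-3}, so chooses n1.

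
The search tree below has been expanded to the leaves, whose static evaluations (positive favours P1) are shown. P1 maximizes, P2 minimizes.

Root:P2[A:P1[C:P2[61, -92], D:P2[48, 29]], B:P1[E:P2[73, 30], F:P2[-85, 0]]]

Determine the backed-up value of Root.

C (P2): min(61, -92) = -92
D (P2): min(48, 29) = 29
A (P1): max(-92, 29) = 29
E (P2): min(73, 30) = 30
F (P2): min(-85, 0) = -85
B (P1): max(30, -85) = 30
Root (P2): min(29, 30) = 29

29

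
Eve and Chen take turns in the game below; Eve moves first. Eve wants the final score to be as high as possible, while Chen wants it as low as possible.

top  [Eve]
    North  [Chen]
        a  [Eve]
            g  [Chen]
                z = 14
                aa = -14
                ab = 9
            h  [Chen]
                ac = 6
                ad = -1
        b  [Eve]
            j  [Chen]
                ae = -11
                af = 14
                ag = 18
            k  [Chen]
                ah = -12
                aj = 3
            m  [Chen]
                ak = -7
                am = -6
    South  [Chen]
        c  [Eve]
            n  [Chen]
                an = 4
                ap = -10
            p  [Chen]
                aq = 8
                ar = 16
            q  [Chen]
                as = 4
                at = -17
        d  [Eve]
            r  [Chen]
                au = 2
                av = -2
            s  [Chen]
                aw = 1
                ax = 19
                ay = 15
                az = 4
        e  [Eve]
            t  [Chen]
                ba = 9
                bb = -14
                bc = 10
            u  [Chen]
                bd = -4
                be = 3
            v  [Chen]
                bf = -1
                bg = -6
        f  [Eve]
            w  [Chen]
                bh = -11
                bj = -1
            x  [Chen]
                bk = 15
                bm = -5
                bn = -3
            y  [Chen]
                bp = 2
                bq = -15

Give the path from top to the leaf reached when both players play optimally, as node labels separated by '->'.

top -> South -> f -> x -> bm

g (Chen): min(14, -14, 9) = -14
h (Chen): min(6, -1) = -1
a (Eve): max(-14, -1) = -1
j (Chen): min(-11, 14, 18) = -11
k (Chen): min(-12, 3) = -12
m (Chen): min(-7, -6) = -7
b (Eve): max(-11, -12, -7) = -7
North (Chen): min(-1, -7) = -7
n (Chen): min(4, -10) = -10
p (Chen): min(8, 16) = 8
q (Chen): min(4, -17) = -17
c (Eve): max(-10, 8, -17) = 8
r (Chen): min(2, -2) = -2
s (Chen): min(1, 19, 15, 4) = 1
d (Eve): max(-2, 1) = 1
t (Chen): min(9, -14, 10) = -14
u (Chen): min(-4, 3) = -4
v (Chen): min(-1, -6) = -6
e (Eve): max(-14, -4, -6) = -4
w (Chen): min(-11, -1) = -11
x (Chen): min(15, -5, -3) = -5
y (Chen): min(2, -15) = -15
f (Eve): max(-11, -5, -15) = -5
South (Chen): min(8, 1, -4, -5) = -5
top (Eve): max(-7, -5) = -5
At top, Eve picks South (highest: -5).
At South, Chen picks f (lowest: -5).
At f, Eve picks x (highest: -5).
At x, Chen picks bm (lowest: -5).
Terminal value -5.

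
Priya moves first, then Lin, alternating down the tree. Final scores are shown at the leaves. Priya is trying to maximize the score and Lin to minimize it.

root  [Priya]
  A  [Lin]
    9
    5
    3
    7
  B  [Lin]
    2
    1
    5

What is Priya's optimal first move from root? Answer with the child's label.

A

A (Lin): min(9, 5, 3, 7) = 3
B (Lin): min(2, 1, 5) = 1
root (Priya): max(3, 1) = 3
Priya at root wants the highest of {A=3, B=1}, so chooses A.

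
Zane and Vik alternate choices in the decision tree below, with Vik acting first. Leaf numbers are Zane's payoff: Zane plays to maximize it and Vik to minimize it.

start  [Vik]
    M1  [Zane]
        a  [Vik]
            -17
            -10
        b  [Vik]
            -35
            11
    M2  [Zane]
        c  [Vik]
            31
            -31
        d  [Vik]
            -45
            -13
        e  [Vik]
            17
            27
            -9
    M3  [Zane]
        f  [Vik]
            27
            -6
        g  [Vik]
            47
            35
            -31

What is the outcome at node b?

-35

b (Vik): min(-35, 11) = -35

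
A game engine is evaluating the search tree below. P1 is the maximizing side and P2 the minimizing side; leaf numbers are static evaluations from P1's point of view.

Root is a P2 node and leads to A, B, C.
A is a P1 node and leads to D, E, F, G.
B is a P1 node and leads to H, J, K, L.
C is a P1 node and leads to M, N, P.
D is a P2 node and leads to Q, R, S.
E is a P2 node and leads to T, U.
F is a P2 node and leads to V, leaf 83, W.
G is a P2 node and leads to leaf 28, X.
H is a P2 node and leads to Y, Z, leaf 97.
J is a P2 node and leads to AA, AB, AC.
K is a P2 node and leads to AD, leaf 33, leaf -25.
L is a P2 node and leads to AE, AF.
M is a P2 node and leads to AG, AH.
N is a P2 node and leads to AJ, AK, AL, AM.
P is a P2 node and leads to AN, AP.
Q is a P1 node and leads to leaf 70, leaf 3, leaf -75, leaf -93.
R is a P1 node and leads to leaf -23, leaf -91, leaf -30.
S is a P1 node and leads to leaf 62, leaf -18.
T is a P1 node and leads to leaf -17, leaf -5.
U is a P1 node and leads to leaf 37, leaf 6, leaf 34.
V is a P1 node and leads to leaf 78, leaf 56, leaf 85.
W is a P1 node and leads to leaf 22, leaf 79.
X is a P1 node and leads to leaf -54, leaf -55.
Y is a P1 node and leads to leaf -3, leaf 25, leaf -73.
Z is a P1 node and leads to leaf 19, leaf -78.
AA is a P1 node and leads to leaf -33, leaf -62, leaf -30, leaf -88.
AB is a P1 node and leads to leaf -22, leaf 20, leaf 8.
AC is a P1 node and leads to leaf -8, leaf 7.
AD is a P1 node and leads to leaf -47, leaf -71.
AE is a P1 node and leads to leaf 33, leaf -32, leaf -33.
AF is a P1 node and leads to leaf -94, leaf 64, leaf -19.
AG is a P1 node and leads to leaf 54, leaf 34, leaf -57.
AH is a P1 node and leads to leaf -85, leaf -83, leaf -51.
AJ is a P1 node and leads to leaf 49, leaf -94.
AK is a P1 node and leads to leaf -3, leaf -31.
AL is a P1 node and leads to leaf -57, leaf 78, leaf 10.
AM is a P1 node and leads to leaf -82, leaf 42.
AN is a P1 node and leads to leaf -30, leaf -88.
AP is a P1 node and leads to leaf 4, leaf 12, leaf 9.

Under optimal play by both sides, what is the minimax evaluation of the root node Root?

Q (P1): max(70, 3, -75, -93) = 70
R (P1): max(-23, -91, -30) = -23
S (P1): max(62, -18) = 62
D (P2): min(70, -23, 62) = -23
T (P1): max(-17, -5) = -5
U (P1): max(37, 6, 34) = 37
E (P2): min(-5, 37) = -5
V (P1): max(78, 56, 85) = 85
W (P1): max(22, 79) = 79
F (P2): min(85, 83, 79) = 79
X (P1): max(-54, -55) = -54
G (P2): min(28, -54) = -54
A (P1): max(-23, -5, 79, -54) = 79
Y (P1): max(-3, 25, -73) = 25
Z (P1): max(19, -78) = 19
H (P2): min(25, 19, 97) = 19
AA (P1): max(-33, -62, -30, -88) = -30
AB (P1): max(-22, 20, 8) = 20
AC (P1): max(-8, 7) = 7
J (P2): min(-30, 20, 7) = -30
AD (P1): max(-47, -71) = -47
K (P2): min(-47, 33, -25) = -47
AE (P1): max(33, -32, -33) = 33
AF (P1): max(-94, 64, -19) = 64
L (P2): min(33, 64) = 33
B (P1): max(19, -30, -47, 33) = 33
AG (P1): max(54, 34, -57) = 54
AH (P1): max(-85, -83, -51) = -51
M (P2): min(54, -51) = -51
AJ (P1): max(49, -94) = 49
AK (P1): max(-3, -31) = -3
AL (P1): max(-57, 78, 10) = 78
AM (P1): max(-82, 42) = 42
N (P2): min(49, -3, 78, 42) = -3
AN (P1): max(-30, -88) = -30
AP (P1): max(4, 12, 9) = 12
P (P2): min(-30, 12) = -30
C (P1): max(-51, -3, -30) = -3
Root (P2): min(79, 33, -3) = -3

-3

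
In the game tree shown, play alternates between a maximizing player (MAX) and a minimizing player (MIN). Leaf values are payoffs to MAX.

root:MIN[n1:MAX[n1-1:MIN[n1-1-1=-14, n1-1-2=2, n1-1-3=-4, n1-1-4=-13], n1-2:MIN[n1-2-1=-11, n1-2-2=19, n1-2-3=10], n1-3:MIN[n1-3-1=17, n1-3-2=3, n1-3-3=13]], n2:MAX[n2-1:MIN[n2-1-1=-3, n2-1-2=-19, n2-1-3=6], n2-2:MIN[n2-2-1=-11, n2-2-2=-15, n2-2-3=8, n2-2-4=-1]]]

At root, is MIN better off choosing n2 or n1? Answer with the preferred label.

n2-1 (MIN): min(-3, -19, 6) = -19
n2-2 (MIN): min(-11, -15, 8, -1) = -15
n2 (MAX): max(-19, -15) = -15
n1-1 (MIN): min(-14, 2, -4, -13) = -14
n1-2 (MIN): min(-11, 19, 10) = -11
n1-3 (MIN): min(17, 3, 13) = 3
n1 (MAX): max(-14, -11, 3) = 3
MIN prefers the lower value; n2=-15, n1=3. n2 is better since -15 < 3.

n2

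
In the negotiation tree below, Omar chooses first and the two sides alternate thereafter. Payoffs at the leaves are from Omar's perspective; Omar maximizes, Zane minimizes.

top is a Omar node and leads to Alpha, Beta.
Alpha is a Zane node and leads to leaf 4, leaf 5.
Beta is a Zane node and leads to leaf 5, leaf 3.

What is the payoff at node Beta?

Beta (Zane): min(5, 3) = 3

3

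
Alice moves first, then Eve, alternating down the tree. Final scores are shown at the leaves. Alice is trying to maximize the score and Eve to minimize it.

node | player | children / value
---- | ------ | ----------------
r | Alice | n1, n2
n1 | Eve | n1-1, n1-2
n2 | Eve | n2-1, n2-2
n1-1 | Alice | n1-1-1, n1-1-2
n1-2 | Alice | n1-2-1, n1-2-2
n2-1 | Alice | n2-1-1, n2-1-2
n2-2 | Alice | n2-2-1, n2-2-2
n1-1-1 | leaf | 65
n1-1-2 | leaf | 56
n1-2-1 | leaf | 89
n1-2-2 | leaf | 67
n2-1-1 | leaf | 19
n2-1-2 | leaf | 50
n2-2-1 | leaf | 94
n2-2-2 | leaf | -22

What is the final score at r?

n1-1 (Alice): max(65, 56) = 65
n1-2 (Alice): max(89, 67) = 89
n1 (Eve): min(65, 89) = 65
n2-1 (Alice): max(19, 50) = 50
n2-2 (Alice): max(94, -22) = 94
n2 (Eve): min(50, 94) = 50
r (Alice): max(65, 50) = 65

65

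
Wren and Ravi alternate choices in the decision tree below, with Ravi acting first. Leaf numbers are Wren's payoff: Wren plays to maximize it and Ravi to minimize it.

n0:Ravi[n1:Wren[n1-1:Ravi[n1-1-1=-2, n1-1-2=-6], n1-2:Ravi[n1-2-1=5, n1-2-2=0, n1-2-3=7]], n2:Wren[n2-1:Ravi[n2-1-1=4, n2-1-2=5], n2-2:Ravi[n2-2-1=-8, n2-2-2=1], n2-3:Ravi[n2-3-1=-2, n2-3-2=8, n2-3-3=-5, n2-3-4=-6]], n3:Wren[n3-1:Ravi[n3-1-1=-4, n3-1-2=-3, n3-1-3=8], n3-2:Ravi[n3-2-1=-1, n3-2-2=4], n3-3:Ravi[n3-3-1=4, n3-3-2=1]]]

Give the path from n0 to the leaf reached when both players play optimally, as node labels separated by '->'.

n1-1 (Ravi): min(-2, -6) = -6
n1-2 (Ravi): min(5, 0, 7) = 0
n1 (Wren): max(-6, 0) = 0
n2-1 (Ravi): min(4, 5) = 4
n2-2 (Ravi): min(-8, 1) = -8
n2-3 (Ravi): min(-2, 8, -5, -6) = -6
n2 (Wren): max(4, -8, -6) = 4
n3-1 (Ravi): min(-4, -3, 8) = -4
n3-2 (Ravi): min(-1, 4) = -1
n3-3 (Ravi): min(4, 1) = 1
n3 (Wren): max(-4, -1, 1) = 1
n0 (Ravi): min(0, 4, 1) = 0
At n0, Ravi picks n1 (lowest: 0).
At n1, Wren picks n1-2 (highest: 0).
At n1-2, Ravi picks n1-2-2 (lowest: 0).
Terminal value 0.

n0 -> n1 -> n1-2 -> n1-2-2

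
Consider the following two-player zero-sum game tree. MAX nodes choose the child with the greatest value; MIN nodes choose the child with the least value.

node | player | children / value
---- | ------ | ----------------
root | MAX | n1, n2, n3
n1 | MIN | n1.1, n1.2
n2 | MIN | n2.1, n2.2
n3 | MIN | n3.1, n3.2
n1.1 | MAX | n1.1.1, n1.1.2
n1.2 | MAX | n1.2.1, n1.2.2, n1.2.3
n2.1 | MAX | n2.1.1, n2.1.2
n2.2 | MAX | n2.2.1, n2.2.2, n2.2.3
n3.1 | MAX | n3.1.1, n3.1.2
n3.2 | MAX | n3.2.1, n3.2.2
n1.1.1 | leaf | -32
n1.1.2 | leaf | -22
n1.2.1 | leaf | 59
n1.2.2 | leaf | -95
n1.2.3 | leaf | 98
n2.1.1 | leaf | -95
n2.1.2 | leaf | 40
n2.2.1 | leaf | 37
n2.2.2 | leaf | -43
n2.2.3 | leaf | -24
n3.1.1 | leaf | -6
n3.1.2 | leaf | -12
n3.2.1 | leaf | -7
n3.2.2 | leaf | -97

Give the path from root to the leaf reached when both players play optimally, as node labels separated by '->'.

root -> n2 -> n2.2 -> n2.2.1

n1.1 (MAX): max(-32, -22) = -22
n1.2 (MAX): max(59, -95, 98) = 98
n1 (MIN): min(-22, 98) = -22
n2.1 (MAX): max(-95, 40) = 40
n2.2 (MAX): max(37, -43, -24) = 37
n2 (MIN): min(40, 37) = 37
n3.1 (MAX): max(-6, -12) = -6
n3.2 (MAX): max(-7, -97) = -7
n3 (MIN): min(-6, -7) = -7
root (MAX): max(-22, 37, -7) = 37
At root, MAX picks n2 (highest: 37).
At n2, MIN picks n2.2 (lowest: 37).
At n2.2, MAX picks n2.2.1 (highest: 37).
Terminal value 37.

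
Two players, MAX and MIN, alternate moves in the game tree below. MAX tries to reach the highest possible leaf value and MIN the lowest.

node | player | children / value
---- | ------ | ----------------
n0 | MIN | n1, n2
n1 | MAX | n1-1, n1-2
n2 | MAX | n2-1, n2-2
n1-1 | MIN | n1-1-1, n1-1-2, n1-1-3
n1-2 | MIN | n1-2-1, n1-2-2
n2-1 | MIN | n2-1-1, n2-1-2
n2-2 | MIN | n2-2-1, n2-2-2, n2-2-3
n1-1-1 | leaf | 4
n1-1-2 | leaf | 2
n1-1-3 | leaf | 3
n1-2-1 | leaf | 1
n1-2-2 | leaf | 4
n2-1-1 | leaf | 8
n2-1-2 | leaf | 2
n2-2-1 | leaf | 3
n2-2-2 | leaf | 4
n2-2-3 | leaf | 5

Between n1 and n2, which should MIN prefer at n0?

n1

n1-1 (MIN): min(4, 2, 3) = 2
n1-2 (MIN): min(1, 4) = 1
n1 (MAX): max(2, 1) = 2
n2-1 (MIN): min(8, 2) = 2
n2-2 (MIN): min(3, 4, 5) = 3
n2 (MAX): max(2, 3) = 3
MIN prefers the lower value; n1=2, n2=3. n1 is better since 2 < 3.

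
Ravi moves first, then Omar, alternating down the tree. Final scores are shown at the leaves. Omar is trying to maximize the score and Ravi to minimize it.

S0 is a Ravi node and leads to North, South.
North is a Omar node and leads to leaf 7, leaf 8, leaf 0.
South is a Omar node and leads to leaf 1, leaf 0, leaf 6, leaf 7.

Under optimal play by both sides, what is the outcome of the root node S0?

7

North (Omar): max(7, 8, 0) = 8
South (Omar): max(1, 0, 6, 7) = 7
S0 (Ravi): min(8, 7) = 7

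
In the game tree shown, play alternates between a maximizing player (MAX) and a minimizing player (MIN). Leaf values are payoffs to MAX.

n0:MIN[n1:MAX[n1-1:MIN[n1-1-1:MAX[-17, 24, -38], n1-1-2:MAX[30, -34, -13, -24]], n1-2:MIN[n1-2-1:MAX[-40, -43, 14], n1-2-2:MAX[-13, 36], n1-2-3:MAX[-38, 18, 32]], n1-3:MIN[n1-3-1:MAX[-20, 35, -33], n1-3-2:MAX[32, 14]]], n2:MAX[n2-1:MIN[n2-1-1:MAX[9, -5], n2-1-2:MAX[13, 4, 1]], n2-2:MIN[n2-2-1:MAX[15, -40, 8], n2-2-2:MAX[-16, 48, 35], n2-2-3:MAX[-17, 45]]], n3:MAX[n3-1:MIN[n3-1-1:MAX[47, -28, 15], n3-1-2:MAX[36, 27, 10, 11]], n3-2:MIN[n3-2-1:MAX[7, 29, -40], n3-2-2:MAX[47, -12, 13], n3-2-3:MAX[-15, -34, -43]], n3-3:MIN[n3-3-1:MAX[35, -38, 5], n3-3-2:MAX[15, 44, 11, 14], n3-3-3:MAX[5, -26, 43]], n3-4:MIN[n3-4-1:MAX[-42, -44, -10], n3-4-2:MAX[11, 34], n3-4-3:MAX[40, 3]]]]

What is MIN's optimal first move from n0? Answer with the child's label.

n1-1-1 (MAX): max(-17, 24, -38) = 24
n1-1-2 (MAX): max(30, -34, -13, -24) = 30
n1-1 (MIN): min(24, 30) = 24
n1-2-1 (MAX): max(-40, -43, 14) = 14
n1-2-2 (MAX): max(-13, 36) = 36
n1-2-3 (MAX): max(-38, 18, 32) = 32
n1-2 (MIN): min(14, 36, 32) = 14
n1-3-1 (MAX): max(-20, 35, -33) = 35
n1-3-2 (MAX): max(32, 14) = 32
n1-3 (MIN): min(35, 32) = 32
n1 (MAX): max(24, 14, 32) = 32
n2-1-1 (MAX): max(9, -5) = 9
n2-1-2 (MAX): max(13, 4, 1) = 13
n2-1 (MIN): min(9, 13) = 9
n2-2-1 (MAX): max(15, -40, 8) = 15
n2-2-2 (MAX): max(-16, 48, 35) = 48
n2-2-3 (MAX): max(-17, 45) = 45
n2-2 (MIN): min(15, 48, 45) = 15
n2 (MAX): max(9, 15) = 15
n3-1-1 (MAX): max(47, -28, 15) = 47
n3-1-2 (MAX): max(36, 27, 10, 11) = 36
n3-1 (MIN): min(47, 36) = 36
n3-2-1 (MAX): max(7, 29, -40) = 29
n3-2-2 (MAX): max(47, -12, 13) = 47
n3-2-3 (MAX): max(-15, -34, -43) = -15
n3-2 (MIN): min(29, 47, -15) = -15
n3-3-1 (MAX): max(35, -38, 5) = 35
n3-3-2 (MAX): max(15, 44, 11, 14) = 44
n3-3-3 (MAX): max(5, -26, 43) = 43
n3-3 (MIN): min(35, 44, 43) = 35
n3-4-1 (MAX): max(-42, -44, -10) = -10
n3-4-2 (MAX): max(11, 34) = 34
n3-4-3 (MAX): max(40, 3) = 40
n3-4 (MIN): min(-10, 34, 40) = -10
n3 (MAX): max(36, -15, 35, -10) = 36
n0 (MIN): min(32, 15, 36) = 15
MIN at n0 wants the lowest of {n1=32, n2=15, n3=36}, so chooses n2.

n2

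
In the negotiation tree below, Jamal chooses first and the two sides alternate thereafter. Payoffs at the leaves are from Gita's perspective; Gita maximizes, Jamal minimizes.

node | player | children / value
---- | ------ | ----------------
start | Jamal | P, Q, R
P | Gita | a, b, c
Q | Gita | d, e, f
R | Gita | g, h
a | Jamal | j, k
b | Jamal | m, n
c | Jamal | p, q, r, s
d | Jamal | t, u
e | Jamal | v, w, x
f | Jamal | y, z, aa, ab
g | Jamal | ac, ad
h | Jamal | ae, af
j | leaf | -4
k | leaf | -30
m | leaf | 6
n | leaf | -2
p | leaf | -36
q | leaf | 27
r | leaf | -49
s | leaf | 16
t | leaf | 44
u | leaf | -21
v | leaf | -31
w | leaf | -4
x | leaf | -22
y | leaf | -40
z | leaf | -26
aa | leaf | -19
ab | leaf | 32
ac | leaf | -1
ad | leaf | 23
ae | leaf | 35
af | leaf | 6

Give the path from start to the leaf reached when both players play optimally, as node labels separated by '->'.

start -> Q -> d -> u

a (Jamal): min(-4, -30) = -30
b (Jamal): min(6, -2) = -2
c (Jamal): min(-36, 27, -49, 16) = -49
P (Gita): max(-30, -2, -49) = -2
d (Jamal): min(44, -21) = -21
e (Jamal): min(-31, -4, -22) = -31
f (Jamal): min(-40, -26, -19, 32) = -40
Q (Gita): max(-21, -31, -40) = -21
g (Jamal): min(-1, 23) = -1
h (Jamal): min(35, 6) = 6
R (Gita): max(-1, 6) = 6
start (Jamal): min(-2, -21, 6) = -21
At start, Jamal picks Q (lowest: -21).
At Q, Gita picks d (highest: -21).
At d, Jamal picks u (lowest: -21).
Terminal value -21.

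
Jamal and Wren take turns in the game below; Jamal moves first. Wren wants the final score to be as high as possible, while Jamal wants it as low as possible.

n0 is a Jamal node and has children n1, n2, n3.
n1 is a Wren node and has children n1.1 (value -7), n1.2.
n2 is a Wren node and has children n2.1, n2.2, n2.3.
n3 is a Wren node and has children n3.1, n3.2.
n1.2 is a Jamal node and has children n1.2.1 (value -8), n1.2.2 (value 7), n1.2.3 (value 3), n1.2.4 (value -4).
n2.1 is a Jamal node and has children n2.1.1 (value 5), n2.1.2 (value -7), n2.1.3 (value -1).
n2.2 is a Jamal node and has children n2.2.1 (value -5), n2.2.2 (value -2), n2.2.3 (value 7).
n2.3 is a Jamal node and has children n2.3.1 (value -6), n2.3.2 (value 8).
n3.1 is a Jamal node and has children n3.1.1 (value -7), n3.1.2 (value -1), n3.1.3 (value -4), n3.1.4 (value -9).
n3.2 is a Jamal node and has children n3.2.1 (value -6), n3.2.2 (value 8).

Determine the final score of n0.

n1.2 (Jamal): min(-8, 7, 3, -4) = -8
n1 (Wren): max(-7, -8) = -7
n2.1 (Jamal): min(5, -7, -1) = -7
n2.2 (Jamal): min(-5, -2, 7) = -5
n2.3 (Jamal): min(-6, 8) = -6
n2 (Wren): max(-7, -5, -6) = -5
n3.1 (Jamal): min(-7, -1, -4, -9) = -9
n3.2 (Jamal): min(-6, 8) = -6
n3 (Wren): max(-9, -6) = -6
n0 (Jamal): min(-7, -5, -6) = -7

-7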